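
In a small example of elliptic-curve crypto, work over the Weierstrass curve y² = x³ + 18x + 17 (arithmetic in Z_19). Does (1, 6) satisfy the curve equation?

yes

y² = 6² ≡ 17; x³ + 18x + 17 = 36 ≡ 17 (mod 19). 17 = 17.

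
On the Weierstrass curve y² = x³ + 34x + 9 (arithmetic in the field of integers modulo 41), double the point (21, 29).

tangent at (21, 29): λ = (3·21² + 34)/(2·29) ≡ 4/17. 17⁻¹ ≡ 29 (mod 41), so λ ≡ 4·29 ≡ 34.
  x = λ² - 21 - 21 = 1156 - 42 ≡ 7; y = λ·(21 - 7) - 29 ≡ 37. → (7, 37)

(7, 37)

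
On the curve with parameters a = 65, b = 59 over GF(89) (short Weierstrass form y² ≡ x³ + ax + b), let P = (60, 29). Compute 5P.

(6, 65)

Double-and-add on 5 = (101)₂. Start with P = (60, 29) for the leading 1-bit.
double: tangent at (60, 29): λ = (3·60² + 65)/(2·29) ≡ 7/58. 58⁻¹ ≡ 66 (mod 89) since 58·66 = 3828 ≡ 1, so λ ≡ 7·66 ≡ 17.
  x = λ² - 60 - 60 = 289 - 120 ≡ 80; y = λ·(60 - 80) - 29 ≡ 76. → (80, 76)
double: tangent at (80, 76): λ = (3·80² + 65)/(2·76) ≡ 41/63. 63⁻¹ ≡ 65 (mod 89), so λ ≡ 41·65 ≡ 84.
  x = λ² - 80 - 80 = 7056 - 160 ≡ 43; y = λ·(80 - 43) - 76 ≡ 6. → (43, 6)
add P: (43, 6) + (60, 29). λ = (29 - 6)/(60 - 43) ≡ 23/17 mod 89. 17⁻¹ ≡ 21 (mod 89) since 17·21 = 357 ≡ 1, so λ ≡ 38.
  x = λ² - 43 - 60 = 1444 - 103 ≡ 6; y = λ·(43 - 6) - 6 ≡ 65. → (6, 65)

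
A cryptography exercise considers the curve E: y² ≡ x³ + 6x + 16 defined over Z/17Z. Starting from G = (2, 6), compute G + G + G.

(4, 11)

Repeated addition: build up to 3G.
2G: tangent at (2, 6): λ = (3·2² + 6)/(2·6) ≡ 1/12. 12⁻¹ ≡ 10 (mod 17), so λ ≡ 1·10 ≡ 10.
  x = λ² - 2 - 2 = 100 - 4 ≡ 11; y = λ·(2 - 11) - 6 ≡ 6. → (11, 6)
3G: (11, 6) + (2, 6). λ = (6 - 6)/(2 - 11) ≡ 0/8 mod 17. 8⁻¹ ≡ 15 (mod 17) since 8·15 = 120 ≡ 1, so λ ≡ 0.
  x = λ² - 11 - 2 = 0 - 13 ≡ 4; y = λ·(11 - 4) - 6 ≡ 11. → (4, 11)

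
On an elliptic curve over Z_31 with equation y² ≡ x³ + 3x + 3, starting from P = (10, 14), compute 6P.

Double-and-add on 6 = (110)₂. Start with P = (10, 14) for the leading 1-bit.
double: tangent at (10, 14): λ = (3·10² + 3)/(2·14) ≡ 24/28. 28⁻¹ ≡ 10 (mod 31), so λ ≡ 24·10 ≡ 23.
  x = λ² - 10 - 10 = 529 - 20 ≡ 13; y = λ·(10 - 13) - 14 ≡ 10. → (13, 10)
add P: (13, 10) + (10, 14). λ = (14 - 10)/(10 - 13) ≡ 4/28 mod 31. 28⁻¹ ≡ 10 (mod 31), so λ ≡ 9.
  x = λ² - 13 - 10 = 81 - 23 ≡ 27; y = λ·(13 - 27) - 10 ≡ 19. → (27, 19)
double: tangent at (27, 19): λ = (3·27² + 3)/(2·19) ≡ 20/7. 7⁻¹ ≡ 9 (mod 31), so λ ≡ 20·9 ≡ 25.
  x = λ² - 27 - 27 = 625 - 54 ≡ 13; y = λ·(27 - 13) - 19 ≡ 21. → (13, 21)

(13, 21)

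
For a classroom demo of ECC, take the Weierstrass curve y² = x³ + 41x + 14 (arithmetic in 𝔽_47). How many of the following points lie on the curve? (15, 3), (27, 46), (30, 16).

(15, 3): 3² ≡ 9, rhs ≡ 9 → on.
(27, 46): 46² ≡ 1, rhs ≡ 30 → off.
(30, 16): 16² ≡ 21, rhs ≡ 44 → off.

1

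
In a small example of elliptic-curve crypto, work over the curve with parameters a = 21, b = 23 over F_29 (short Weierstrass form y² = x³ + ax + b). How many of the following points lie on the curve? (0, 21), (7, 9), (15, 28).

1

(0, 21): 21² ≡ 6, rhs ≡ 23 → off.
(7, 9): 9² ≡ 23, rhs ≡ 20 → off.
(15, 28): 28² ≡ 1, rhs ≡ 1 → on.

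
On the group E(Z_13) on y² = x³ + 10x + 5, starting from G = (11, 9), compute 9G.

Double-and-add on 9 = (1001)₂. Start with G = (11, 9) for the leading 1-bit.
double: tangent at (11, 9): λ = (3·11² + 10)/(2·9) ≡ 9/5. 5⁻¹ ≡ 8 (mod 13), so λ ≡ 9·8 ≡ 7.
  x = λ² - 11 - 11 = 49 - 22 ≡ 1; y = λ·(11 - 1) - 9 ≡ 9. → (1, 9)
double: tangent at (1, 9): λ = (3·1² + 10)/(2·9) ≡ 0/5. 5⁻¹ ≡ 8 (mod 13), so λ ≡ 0·8 ≡ 0.
  x = λ² - 1 - 1 = 0 - 2 ≡ 11; y = λ·(1 - 11) - 9 ≡ 4. → (11, 4)
double: tangent at (11, 4): λ = (3·11² + 10)/(2·4) ≡ 9/8. 8⁻¹ ≡ 5 (mod 13) since 8·5 = 40 ≡ 1, so λ ≡ 9·5 ≡ 6.
  x = λ² - 11 - 11 = 36 - 22 ≡ 1; y = λ·(11 - 1) - 4 ≡ 4. → (1, 4)
add G: (1, 4) + (11, 9). λ = (9 - 4)/(11 - 1) ≡ 5/10 mod 13. 10⁻¹ ≡ 4 (mod 13), so λ ≡ 7.
  x = λ² - 1 - 11 = 49 - 12 ≡ 11; y = λ·(1 - 11) - 4 ≡ 4. → (11, 4)

(11, 4)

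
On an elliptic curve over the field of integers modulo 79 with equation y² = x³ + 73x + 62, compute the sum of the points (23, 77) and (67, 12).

(65, 3)

(23, 77) + (67, 12). λ = (12 - 77)/(67 - 23) ≡ 14/44 mod 79. 44⁻¹ ≡ 9 (mod 79), so λ ≡ 47.
  x = λ² - 23 - 67 = 2209 - 90 ≡ 65; y = λ·(23 - 65) - 77 ≡ 3. → (65, 3)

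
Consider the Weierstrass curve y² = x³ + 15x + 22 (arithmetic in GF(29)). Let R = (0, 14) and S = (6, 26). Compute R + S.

(0, 14) + (6, 26). λ = (26 - 14)/(6 - 0) ≡ 12/6 mod 29. 6⁻¹ ≡ 5 (mod 29) since 6·5 = 30 ≡ 1, so λ ≡ 2.
  x = λ² - 0 - 6 = 4 - 6 ≡ 27; y = λ·(0 - 27) - 14 ≡ 19. → (27, 19)

(27, 19)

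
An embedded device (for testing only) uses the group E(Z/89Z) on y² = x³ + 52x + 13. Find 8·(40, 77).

(64, 40)

Write P = (40, 77).
Double-and-add on 8 = (1000)₂. Start with P = (40, 77) for the leading 1-bit.
double: tangent at (40, 77): λ = (3·40² + 52)/(2·77) ≡ 46/65. 65⁻¹ ≡ 63 (mod 89) since 65·63 = 4095 ≡ 1, so λ ≡ 46·63 ≡ 50.
  x = λ² - 40 - 40 = 2500 - 80 ≡ 17; y = λ·(40 - 17) - 77 ≡ 5. → (17, 5)
double: tangent at (17, 5): λ = (3·17² + 52)/(2·5) ≡ 29/10. 10⁻¹ ≡ 9 (mod 89), so λ ≡ 29·9 ≡ 83.
  x = λ² - 17 - 17 = 6889 - 34 ≡ 2; y = λ·(17 - 2) - 5 ≡ 83. → (2, 83)
double: tangent at (2, 83): λ = (3·2² + 52)/(2·83) ≡ 64/77. 77⁻¹ ≡ 37 (mod 89), so λ ≡ 64·37 ≡ 54.
  x = λ² - 2 - 2 = 2916 - 4 ≡ 64; y = λ·(2 - 64) - 83 ≡ 40. → (64, 40)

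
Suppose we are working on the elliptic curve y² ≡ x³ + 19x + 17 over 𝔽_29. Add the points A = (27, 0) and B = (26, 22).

(25, 14)

(27, 0) + (26, 22). λ = (22 - 0)/(26 - 27) ≡ 22/28 mod 29. 28⁻¹ ≡ 28 (mod 29) since 28·28 = 784 ≡ 1, so λ ≡ 7.
  x = λ² - 27 - 26 = 49 - 53 ≡ 25; y = λ·(27 - 25) - 0 ≡ 14. → (25, 14)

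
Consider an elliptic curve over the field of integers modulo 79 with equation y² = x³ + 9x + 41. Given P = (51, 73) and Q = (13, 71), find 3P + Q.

First 3P:
Repeated addition: build up to 3P.
2P: tangent at (51, 73): λ = (3·51² + 9)/(2·73) ≡ 70/67. 67⁻¹ ≡ 46 (mod 79), so λ ≡ 70·46 ≡ 60.
  x = λ² - 51 - 51 = 3600 - 102 ≡ 22; y = λ·(51 - 22) - 73 ≡ 8. → (22, 8)
3P: (22, 8) + (51, 73). λ = (73 - 8)/(51 - 22) ≡ 65/29 mod 79. 29⁻¹ ≡ 30 (mod 79) since 29·30 = 870 ≡ 1, so λ ≡ 54.
  x = λ² - 22 - 51 = 2916 - 73 ≡ 78; y = λ·(22 - 78) - 8 ≡ 49. → (78, 49)
3P = (78, 49).
Finally 3P + Q:
(78, 49) + (13, 71). λ = (71 - 49)/(13 - 78) ≡ 22/14 mod 79. 14⁻¹ ≡ 17 (mod 79), so λ ≡ 58.
  x = λ² - 78 - 13 = 3364 - 91 ≡ 34; y = λ·(78 - 34) - 49 ≡ 54. → (34, 54)

(34, 54)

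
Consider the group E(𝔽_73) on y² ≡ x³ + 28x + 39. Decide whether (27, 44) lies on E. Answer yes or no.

yes

y² = 44² ≡ 38; x³ + 28x + 39 = 20478 ≡ 38 (mod 73). 38 = 38.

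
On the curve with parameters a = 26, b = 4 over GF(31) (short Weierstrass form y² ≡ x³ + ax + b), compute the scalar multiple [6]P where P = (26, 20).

(2, 23)

Double-and-add on 6 = (110)₂. Start with P = (26, 20) for the leading 1-bit.
double: tangent at (26, 20): λ = (3·26² + 26)/(2·20) ≡ 8/9. 9⁻¹ ≡ 7 (mod 31), so λ ≡ 8·7 ≡ 25.
  x = λ² - 26 - 26 = 625 - 52 ≡ 15; y = λ·(26 - 15) - 20 ≡ 7. → (15, 7)
add P: (15, 7) + (26, 20). λ = (20 - 7)/(26 - 15) ≡ 13/11 mod 31. 11⁻¹ ≡ 17 (mod 31), so λ ≡ 4.
  x = λ² - 15 - 26 = 16 - 41 ≡ 6; y = λ·(15 - 6) - 7 ≡ 29. → (6, 29)
double: tangent at (6, 29): λ = (3·6² + 26)/(2·29) ≡ 10/27. 27⁻¹ ≡ 23 (mod 31), so λ ≡ 10·23 ≡ 13.
  x = λ² - 6 - 6 = 169 - 12 ≡ 2; y = λ·(6 - 2) - 29 ≡ 23. → (2, 23)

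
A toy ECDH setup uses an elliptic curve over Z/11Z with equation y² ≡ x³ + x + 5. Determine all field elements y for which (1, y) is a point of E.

x³ + 1x + 5 = 7 ≡ 7 (mod 11).
7 is a non-residue mod 11; no y exists.

none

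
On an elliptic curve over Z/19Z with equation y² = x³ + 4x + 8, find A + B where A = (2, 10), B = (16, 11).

(17, 12)

(2, 10) + (16, 11). λ = (11 - 10)/(16 - 2) ≡ 1/14 mod 19. 14⁻¹ ≡ 15 (mod 19) since 14·15 = 210 ≡ 1, so λ ≡ 15.
  x = λ² - 2 - 16 = 225 - 18 ≡ 17; y = λ·(2 - 17) - 10 ≡ 12. → (17, 12)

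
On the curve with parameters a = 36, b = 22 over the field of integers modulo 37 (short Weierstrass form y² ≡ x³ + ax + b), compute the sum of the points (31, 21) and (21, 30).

(18, 8)

(31, 21) + (21, 30). λ = (30 - 21)/(21 - 31) ≡ 9/27 mod 37. 27⁻¹ ≡ 11 (mod 37), so λ ≡ 25.
  x = λ² - 31 - 21 = 625 - 52 ≡ 18; y = λ·(31 - 18) - 21 ≡ 8. → (18, 8)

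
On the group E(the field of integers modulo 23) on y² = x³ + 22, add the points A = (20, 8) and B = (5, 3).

(16, 1)

(20, 8) + (5, 3). λ = (3 - 8)/(5 - 20) ≡ 18/8 mod 23. 8⁻¹ ≡ 3 (mod 23), so λ ≡ 8.
  x = λ² - 20 - 5 = 64 - 25 ≡ 16; y = λ·(20 - 16) - 8 ≡ 1. → (16, 1)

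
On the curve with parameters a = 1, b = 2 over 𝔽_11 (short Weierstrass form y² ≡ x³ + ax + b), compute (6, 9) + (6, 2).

The two points share x = 6 and their y-coordinates satisfy 9 + 2 ≡ 0 (mod 11), so they are inverses. Their sum is ∞.

O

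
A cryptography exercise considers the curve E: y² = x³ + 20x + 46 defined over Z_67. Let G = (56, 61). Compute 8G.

Repeated addition: build up to 8G.
2G: tangent at (56, 61): λ = (3·56² + 20)/(2·61) ≡ 48/55. 55⁻¹ ≡ 39 (mod 67) since 55·39 = 2145 ≡ 1, so λ ≡ 48·39 ≡ 63.
  x = λ² - 56 - 56 = 3969 - 112 ≡ 38; y = λ·(56 - 38) - 61 ≡ 1. → (38, 1)
3G: (38, 1) + (56, 61). λ = (61 - 1)/(56 - 38) ≡ 60/18 mod 67. 18⁻¹ ≡ 41 (mod 67), so λ ≡ 48.
  x = λ² - 38 - 56 = 2304 - 94 ≡ 66; y = λ·(38 - 66) - 1 ≡ 62. → (66, 62)
4G: (66, 62) + (56, 61). λ = (61 - 62)/(56 - 66) ≡ 66/57 mod 67. 57⁻¹ ≡ 20 (mod 67), so λ ≡ 47.
  x = λ² - 66 - 56 = 2209 - 122 ≡ 10; y = λ·(66 - 10) - 62 ≡ 24. → (10, 24)
5G: (10, 24) + (56, 61). λ = (61 - 24)/(56 - 10) ≡ 37/46 mod 67. 46⁻¹ ≡ 51 (mod 67), so λ ≡ 11.
  x = λ² - 10 - 56 = 121 - 66 ≡ 55; y = λ·(10 - 55) - 24 ≡ 17. → (55, 17)
6G: (55, 17) + (56, 61). λ = (61 - 17)/(56 - 55) ≡ 44/1 mod 67. 1⁻¹ ≡ 1 (mod 67), so λ ≡ 44.
  x = λ² - 55 - 56 = 1936 - 111 ≡ 16; y = λ·(55 - 16) - 17 ≡ 24. → (16, 24)
7G: (16, 24) + (56, 61). λ = (61 - 24)/(56 - 16) ≡ 37/40 mod 67. 40⁻¹ ≡ 62 (mod 67), so λ ≡ 16.
  x = λ² - 16 - 56 = 256 - 72 ≡ 50; y = λ·(16 - 50) - 24 ≡ 35. → (50, 35)
8G: (50, 35) + (56, 61). λ = (61 - 35)/(56 - 50) ≡ 26/6 mod 67. 6⁻¹ ≡ 56 (mod 67), so λ ≡ 49.
  x = λ² - 50 - 56 = 2401 - 106 ≡ 17; y = λ·(50 - 17) - 35 ≡ 41. → (17, 41)

(17, 41)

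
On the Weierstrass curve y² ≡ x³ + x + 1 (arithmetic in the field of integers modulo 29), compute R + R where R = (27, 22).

tangent at (27, 22): λ = (3·27² + 1)/(2·22) ≡ 13/15. 15⁻¹ ≡ 2 (mod 29), so λ ≡ 13·2 ≡ 26.
  x = λ² - 27 - 27 = 676 - 54 ≡ 13; y = λ·(27 - 13) - 22 ≡ 23. → (13, 23)

(13, 23)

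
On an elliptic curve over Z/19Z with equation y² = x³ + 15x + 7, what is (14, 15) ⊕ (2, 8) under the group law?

(4, 13)

(14, 15) + (2, 8). λ = (8 - 15)/(2 - 14) ≡ 12/7 mod 19. 7⁻¹ ≡ 11 (mod 19), so λ ≡ 18.
  x = λ² - 14 - 2 = 324 - 16 ≡ 4; y = λ·(14 - 4) - 15 ≡ 13. → (4, 13)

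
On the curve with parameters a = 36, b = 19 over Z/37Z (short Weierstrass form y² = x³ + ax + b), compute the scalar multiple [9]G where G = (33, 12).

Double-and-add on 9 = (1001)₂. Start with G = (33, 12) for the leading 1-bit.
double: tangent at (33, 12): λ = (3·33² + 36)/(2·12) ≡ 10/24. 24⁻¹ ≡ 17 (mod 37), so λ ≡ 10·17 ≡ 22.
  x = λ² - 33 - 33 = 484 - 66 ≡ 11; y = λ·(33 - 11) - 12 ≡ 28. → (11, 28)
double: tangent at (11, 28): λ = (3·11² + 36)/(2·28) ≡ 29/19. 19⁻¹ ≡ 2 (mod 37) since 19·2 = 38 ≡ 1, so λ ≡ 29·2 ≡ 21.
  x = λ² - 11 - 11 = 441 - 22 ≡ 12; y = λ·(11 - 12) - 28 ≡ 25. → (12, 25)
double: tangent at (12, 25): λ = (3·12² + 36)/(2·25) ≡ 24/13. 13⁻¹ ≡ 20 (mod 37), so λ ≡ 24·20 ≡ 36.
  x = λ² - 12 - 12 = 1296 - 24 ≡ 14; y = λ·(12 - 14) - 25 ≡ 14. → (14, 14)
add G: (14, 14) + (33, 12). λ = (12 - 14)/(33 - 14) ≡ 35/19 mod 37. 19⁻¹ ≡ 2 (mod 37), so λ ≡ 33.
  x = λ² - 14 - 33 = 1089 - 47 ≡ 6; y = λ·(14 - 6) - 14 ≡ 28. → (6, 28)

(6, 28)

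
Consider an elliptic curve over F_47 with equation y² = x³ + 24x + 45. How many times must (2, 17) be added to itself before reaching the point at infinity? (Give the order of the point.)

3

2P: tangent at (2, 17): λ = (3·2² + 24)/(2·17) ≡ 36/34. 34⁻¹ ≡ 18 (mod 47), so λ ≡ 36·18 ≡ 37.
  x = λ² - 2 - 2 = 1369 - 4 ≡ 2; y = λ·(2 - 2) - 17 ≡ 30. → (2, 30)
3P: (2, 30) + (2, 17): same x and y₁ ≡ -y₂, so the sum is the point at infinity.
3P = the point at infinity, so the order is 3.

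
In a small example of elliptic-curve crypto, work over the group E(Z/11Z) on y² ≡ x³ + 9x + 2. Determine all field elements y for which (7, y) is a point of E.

x³ + 9x + 2 = 408 ≡ 1 (mod 11).
Square roots of 1 mod 11: 1 and 10 (since 1² = 1 ≡ 1).

1, 10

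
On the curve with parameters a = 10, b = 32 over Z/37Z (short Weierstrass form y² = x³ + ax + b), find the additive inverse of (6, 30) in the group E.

(6, 7)

-(6, 30) = (6, -30 mod 37) = (6, 7).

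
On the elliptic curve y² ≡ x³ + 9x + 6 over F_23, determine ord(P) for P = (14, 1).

2P: tangent at (14, 1): λ = (3·14² + 9)/(2·1) ≡ 22/2. 2⁻¹ ≡ 12 (mod 23), so λ ≡ 22·12 ≡ 11.
  x = λ² - 14 - 14 = 121 - 28 ≡ 1; y = λ·(14 - 1) - 1 ≡ 4. → (1, 4)
3P: (1, 4) + (14, 1). λ = (1 - 4)/(14 - 1) ≡ 20/13 mod 23. 13⁻¹ ≡ 16 (mod 23) since 13·16 = 208 ≡ 1, so λ ≡ 21.
  x = λ² - 1 - 14 = 441 - 15 ≡ 12; y = λ·(1 - 12) - 4 ≡ 18. → (12, 18)
4P: (12, 18) + (14, 1). λ = (1 - 18)/(14 - 12) ≡ 6/2 mod 23. 2⁻¹ ≡ 12 (mod 23) since 2·12 = 24 ≡ 1, so λ ≡ 3.
  x = λ² - 12 - 14 = 9 - 26 ≡ 6; y = λ·(12 - 6) - 18 ≡ 0. → (6, 0)
5P: (6, 0) + (14, 1). λ = (1 - 0)/(14 - 6) ≡ 1/8 mod 23. 8⁻¹ ≡ 3 (mod 23), so λ ≡ 3.
  x = λ² - 6 - 14 = 9 - 20 ≡ 12; y = λ·(6 - 12) - 0 ≡ 5. → (12, 5)
6P: (12, 5) + (14, 1). λ = (1 - 5)/(14 - 12) ≡ 19/2 mod 23. 2⁻¹ ≡ 12 (mod 23), so λ ≡ 21.
  x = λ² - 12 - 14 = 441 - 26 ≡ 1; y = λ·(12 - 1) - 5 ≡ 19. → (1, 19)
7P: (1, 19) + (14, 1). λ = (1 - 19)/(14 - 1) ≡ 5/13 mod 23. 13⁻¹ ≡ 16 (mod 23), so λ ≡ 11.
  x = λ² - 1 - 14 = 121 - 15 ≡ 14; y = λ·(1 - 14) - 19 ≡ 22. → (14, 22)
8P: (14, 22) + (14, 1): same x and y₁ ≡ -y₂, so the sum is the point at infinity.
8P = the point at infinity, so the order is 8.

8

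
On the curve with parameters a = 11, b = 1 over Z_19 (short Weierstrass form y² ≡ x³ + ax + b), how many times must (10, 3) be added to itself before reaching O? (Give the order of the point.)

7

2P: tangent at (10, 3): λ = (3·10² + 11)/(2·3) ≡ 7/6. 6⁻¹ ≡ 16 (mod 19), so λ ≡ 7·16 ≡ 17.
  x = λ² - 10 - 10 = 289 - 20 ≡ 3; y = λ·(10 - 3) - 3 ≡ 2. → (3, 2)
3P: (3, 2) + (10, 3). λ = (3 - 2)/(10 - 3) ≡ 1/7 mod 19. 7⁻¹ ≡ 11 (mod 19) since 7·11 = 77 ≡ 1, so λ ≡ 11.
  x = λ² - 3 - 10 = 121 - 13 ≡ 13; y = λ·(3 - 13) - 2 ≡ 2. → (13, 2)
4P: (13, 2) + (10, 3). λ = (3 - 2)/(10 - 13) ≡ 1/16 mod 19. 16⁻¹ ≡ 6 (mod 19), so λ ≡ 6.
  x = λ² - 13 - 10 = 36 - 23 ≡ 13; y = λ·(13 - 13) - 2 ≡ 17. → (13, 17)
5P: (13, 17) + (10, 3). λ = (3 - 17)/(10 - 13) ≡ 5/16 mod 19. 16⁻¹ ≡ 6 (mod 19), so λ ≡ 11.
  x = λ² - 13 - 10 = 121 - 23 ≡ 3; y = λ·(13 - 3) - 17 ≡ 17. → (3, 17)
6P: (3, 17) + (10, 3). λ = (3 - 17)/(10 - 3) ≡ 5/7 mod 19. 7⁻¹ ≡ 11 (mod 19), so λ ≡ 17.
  x = λ² - 3 - 10 = 289 - 13 ≡ 10; y = λ·(3 - 10) - 17 ≡ 16. → (10, 16)
7P: (10, 16) + (10, 3): same x and y₁ ≡ -y₂, so the sum is O.
7P = O, so the order is 7.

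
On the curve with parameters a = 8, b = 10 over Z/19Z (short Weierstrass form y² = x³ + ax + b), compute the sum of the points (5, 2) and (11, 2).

(5, 2) + (11, 2). λ = (2 - 2)/(11 - 5) ≡ 0/6 mod 19. 6⁻¹ ≡ 16 (mod 19) since 6·16 = 96 ≡ 1, so λ ≡ 0.
  x = λ² - 5 - 11 = 0 - 16 ≡ 3; y = λ·(5 - 3) - 2 ≡ 17. → (3, 17)

(3, 17)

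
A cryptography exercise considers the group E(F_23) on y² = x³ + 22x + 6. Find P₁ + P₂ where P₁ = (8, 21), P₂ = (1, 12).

(18, 22)

(8, 21) + (1, 12). λ = (12 - 21)/(1 - 8) ≡ 14/16 mod 23. 16⁻¹ ≡ 13 (mod 23), so λ ≡ 21.
  x = λ² - 8 - 1 = 441 - 9 ≡ 18; y = λ·(8 - 18) - 21 ≡ 22. → (18, 22)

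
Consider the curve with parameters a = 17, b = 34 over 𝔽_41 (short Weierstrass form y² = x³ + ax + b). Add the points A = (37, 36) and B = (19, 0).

(37, 36) + (19, 0). λ = (0 - 36)/(19 - 37) ≡ 5/23 mod 41. 23⁻¹ ≡ 25 (mod 41), so λ ≡ 2.
  x = λ² - 37 - 19 = 4 - 56 ≡ 30; y = λ·(37 - 30) - 36 ≡ 19. → (30, 19)

(30, 19)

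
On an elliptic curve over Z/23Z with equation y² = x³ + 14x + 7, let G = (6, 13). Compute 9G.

(15, 2)

Repeated addition: build up to 9G.
2G: tangent at (6, 13): λ = (3·6² + 14)/(2·13) ≡ 7/3. 3⁻¹ ≡ 8 (mod 23), so λ ≡ 7·8 ≡ 10.
  x = λ² - 6 - 6 = 100 - 12 ≡ 19; y = λ·(6 - 19) - 13 ≡ 18. → (19, 18)
3G: (19, 18) + (6, 13). λ = (13 - 18)/(6 - 19) ≡ 18/10 mod 23. 10⁻¹ ≡ 7 (mod 23) since 10·7 = 70 ≡ 1, so λ ≡ 11.
  x = λ² - 19 - 6 = 121 - 25 ≡ 4; y = λ·(19 - 4) - 18 ≡ 9. → (4, 9)
4G: (4, 9) + (6, 13). λ = (13 - 9)/(6 - 4) ≡ 4/2 mod 23. 2⁻¹ ≡ 12 (mod 23) since 2·12 = 24 ≡ 1, so λ ≡ 2.
  x = λ² - 4 - 6 = 4 - 10 ≡ 17; y = λ·(4 - 17) - 9 ≡ 11. → (17, 11)
5G: (17, 11) + (6, 13). λ = (13 - 11)/(6 - 17) ≡ 2/12 mod 23. 12⁻¹ ≡ 2 (mod 23), so λ ≡ 4.
  x = λ² - 17 - 6 = 16 - 23 ≡ 16; y = λ·(17 - 16) - 11 ≡ 16. → (16, 16)
6G: (16, 16) + (6, 13). λ = (13 - 16)/(6 - 16) ≡ 20/13 mod 23. 13⁻¹ ≡ 16 (mod 23) since 13·16 = 208 ≡ 1, so λ ≡ 21.
  x = λ² - 16 - 6 = 441 - 22 ≡ 5; y = λ·(16 - 5) - 16 ≡ 8. → (5, 8)
7G: (5, 8) + (6, 13). λ = (13 - 8)/(6 - 5) ≡ 5/1 mod 23. 1⁻¹ ≡ 1 (mod 23), so λ ≡ 5.
  x = λ² - 5 - 6 = 25 - 11 ≡ 14; y = λ·(5 - 14) - 8 ≡ 16. → (14, 16)
8G: (14, 16) + (6, 13). λ = (13 - 16)/(6 - 14) ≡ 20/15 mod 23. 15⁻¹ ≡ 20 (mod 23) since 15·20 = 300 ≡ 1, so λ ≡ 9.
  x = λ² - 14 - 6 = 81 - 20 ≡ 15; y = λ·(14 - 15) - 16 ≡ 21. → (15, 21)
9G: (15, 21) + (6, 13). λ = (13 - 21)/(6 - 15) ≡ 15/14 mod 23. 14⁻¹ ≡ 5 (mod 23), so λ ≡ 6.
  x = λ² - 15 - 6 = 36 - 21 ≡ 15; y = λ·(15 - 15) - 21 ≡ 2. → (15, 2)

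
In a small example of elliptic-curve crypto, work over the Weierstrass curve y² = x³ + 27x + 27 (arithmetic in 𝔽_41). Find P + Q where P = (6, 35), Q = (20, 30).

(35, 31)

(6, 35) + (20, 30). λ = (30 - 35)/(20 - 6) ≡ 36/14 mod 41. 14⁻¹ ≡ 3 (mod 41) since 14·3 = 42 ≡ 1, so λ ≡ 26.
  x = λ² - 6 - 20 = 676 - 26 ≡ 35; y = λ·(6 - 35) - 35 ≡ 31. → (35, 31)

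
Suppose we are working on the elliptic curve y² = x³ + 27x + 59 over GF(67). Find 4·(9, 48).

Write P = (9, 48).
Repeated addition: build up to 4P.
2P: tangent at (9, 48): λ = (3·9² + 27)/(2·48) ≡ 2/29. 29⁻¹ ≡ 37 (mod 67) since 29·37 = 1073 ≡ 1, so λ ≡ 2·37 ≡ 7.
  x = λ² - 9 - 9 = 49 - 18 ≡ 31; y = λ·(9 - 31) - 48 ≡ 66. → (31, 66)
3P: (31, 66) + (9, 48). λ = (48 - 66)/(9 - 31) ≡ 49/45 mod 67. 45⁻¹ ≡ 3 (mod 67) since 45·3 = 135 ≡ 1, so λ ≡ 13.
  x = λ² - 31 - 9 = 169 - 40 ≡ 62; y = λ·(31 - 62) - 66 ≡ 0. → (62, 0)
4P: (62, 0) + (9, 48). λ = (48 - 0)/(9 - 62) ≡ 48/14 mod 67. 14⁻¹ ≡ 24 (mod 67), so λ ≡ 13.
  x = λ² - 62 - 9 = 169 - 71 ≡ 31; y = λ·(62 - 31) - 0 ≡ 1. → (31, 1)

(31, 1)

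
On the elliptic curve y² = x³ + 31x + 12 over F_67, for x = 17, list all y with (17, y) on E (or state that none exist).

x³ + 31x + 12 = 5452 ≡ 25 (mod 67).
Square roots of 25 mod 67: 5 and 62 (since 5² = 25 ≡ 25).

5, 62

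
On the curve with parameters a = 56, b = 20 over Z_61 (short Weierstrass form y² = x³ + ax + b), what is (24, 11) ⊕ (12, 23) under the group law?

(24, 11) + (12, 23). λ = (23 - 11)/(12 - 24) ≡ 12/49 mod 61. 49⁻¹ ≡ 5 (mod 61) since 49·5 = 245 ≡ 1, so λ ≡ 60.
  x = λ² - 24 - 12 = 3600 - 36 ≡ 26; y = λ·(24 - 26) - 11 ≡ 52. → (26, 52)

(26, 52)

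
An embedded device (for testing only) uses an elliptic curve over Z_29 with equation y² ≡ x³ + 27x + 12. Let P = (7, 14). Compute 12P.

(26, 22)

Double-and-add on 12 = (1100)₂. Start with P = (7, 14) for the leading 1-bit.
double: tangent at (7, 14): λ = (3·7² + 27)/(2·14) ≡ 0/28. 28⁻¹ ≡ 28 (mod 29), so λ ≡ 0·28 ≡ 0.
  x = λ² - 7 - 7 = 0 - 14 ≡ 15; y = λ·(7 - 15) - 14 ≡ 15. → (15, 15)
add P: (15, 15) + (7, 14). λ = (14 - 15)/(7 - 15) ≡ 28/21 mod 29. 21⁻¹ ≡ 18 (mod 29), so λ ≡ 11.
  x = λ² - 15 - 7 = 121 - 22 ≡ 12; y = λ·(15 - 12) - 15 ≡ 18. → (12, 18)
double: tangent at (12, 18): λ = (3·12² + 27)/(2·18) ≡ 24/7. 7⁻¹ ≡ 25 (mod 29) since 7·25 = 175 ≡ 1, so λ ≡ 24·25 ≡ 20.
  x = λ² - 12 - 12 = 400 - 24 ≡ 28; y = λ·(12 - 28) - 18 ≡ 10. → (28, 10)
double: tangent at (28, 10): λ = (3·28² + 27)/(2·10) ≡ 1/20. 20⁻¹ ≡ 16 (mod 29) since 20·16 = 320 ≡ 1, so λ ≡ 1·16 ≡ 16.
  x = λ² - 28 - 28 = 256 - 56 ≡ 26; y = λ·(28 - 26) - 10 ≡ 22. → (26, 22)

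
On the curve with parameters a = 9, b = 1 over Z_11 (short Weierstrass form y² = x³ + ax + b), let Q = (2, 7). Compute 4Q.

Double-and-add on 4 = (100)₂. Start with Q = (2, 7) for the leading 1-bit.
double: tangent at (2, 7): λ = (3·2² + 9)/(2·7) ≡ 10/3. 3⁻¹ ≡ 4 (mod 11), so λ ≡ 10·4 ≡ 7.
  x = λ² - 2 - 2 = 49 - 4 ≡ 1; y = λ·(2 - 1) - 7 ≡ 0. → (1, 0)
double: (1, 0) + (1, 0): same x and y₁ ≡ -y₂, so the sum is ∞.

O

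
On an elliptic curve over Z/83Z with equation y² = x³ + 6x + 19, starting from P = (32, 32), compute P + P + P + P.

(40, 73)

Double-and-add on 4 = (100)₂. Start with P = (32, 32) for the leading 1-bit.
double: tangent at (32, 32): λ = (3·32² + 6)/(2·32) ≡ 7/64. 64⁻¹ ≡ 48 (mod 83), so λ ≡ 7·48 ≡ 4.
  x = λ² - 32 - 32 = 16 - 64 ≡ 35; y = λ·(32 - 35) - 32 ≡ 39. → (35, 39)
double: tangent at (35, 39): λ = (3·35² + 6)/(2·39) ≡ 29/78. 78⁻¹ ≡ 33 (mod 83), so λ ≡ 29·33 ≡ 44.
  x = λ² - 35 - 35 = 1936 - 70 ≡ 40; y = λ·(35 - 40) - 39 ≡ 73. → (40, 73)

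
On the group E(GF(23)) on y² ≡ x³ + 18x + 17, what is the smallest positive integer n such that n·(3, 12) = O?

5

2P: tangent at (3, 12): λ = (3·3² + 18)/(2·12) ≡ 22/1. 1⁻¹ ≡ 1 (mod 23) since 1·1 = 1 ≡ 1, so λ ≡ 22·1 ≡ 22.
  x = λ² - 3 - 3 = 484 - 6 ≡ 18; y = λ·(3 - 18) - 12 ≡ 3. → (18, 3)
3P: (18, 3) + (3, 12). λ = (12 - 3)/(3 - 18) ≡ 9/8 mod 23. 8⁻¹ ≡ 3 (mod 23), so λ ≡ 4.
  x = λ² - 18 - 3 = 16 - 21 ≡ 18; y = λ·(18 - 18) - 3 ≡ 20. → (18, 20)
4P: (18, 20) + (3, 12). λ = (12 - 20)/(3 - 18) ≡ 15/8 mod 23. 8⁻¹ ≡ 3 (mod 23), so λ ≡ 22.
  x = λ² - 18 - 3 = 484 - 21 ≡ 3; y = λ·(18 - 3) - 20 ≡ 11. → (3, 11)
5P: (3, 11) + (3, 12): same x and y₁ ≡ -y₂, so the sum is O.
5P = O, so the order is 5.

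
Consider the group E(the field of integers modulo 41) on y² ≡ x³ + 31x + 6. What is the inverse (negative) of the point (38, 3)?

(38, 38)

-(38, 3) = (38, -3 mod 41) = (38, 38).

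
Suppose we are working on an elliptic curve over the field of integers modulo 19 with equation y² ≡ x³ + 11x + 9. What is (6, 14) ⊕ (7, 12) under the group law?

(6, 14) + (7, 12). λ = (12 - 14)/(7 - 6) ≡ 17/1 mod 19. 1⁻¹ ≡ 1 (mod 19), so λ ≡ 17.
  x = λ² - 6 - 7 = 289 - 13 ≡ 10; y = λ·(6 - 10) - 14 ≡ 13. → (10, 13)

(10, 13)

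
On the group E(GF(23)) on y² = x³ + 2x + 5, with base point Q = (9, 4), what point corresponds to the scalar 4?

(15, 12)

Double-and-add on 4 = (100)₂. Start with Q = (9, 4) for the leading 1-bit.
double: tangent at (9, 4): λ = (3·9² + 2)/(2·4) ≡ 15/8. 8⁻¹ ≡ 3 (mod 23), so λ ≡ 15·3 ≡ 22.
  x = λ² - 9 - 9 = 484 - 18 ≡ 6; y = λ·(9 - 6) - 4 ≡ 16. → (6, 16)
double: tangent at (6, 16): λ = (3·6² + 2)/(2·16) ≡ 18/9. 9⁻¹ ≡ 18 (mod 23), so λ ≡ 18·18 ≡ 2.
  x = λ² - 6 - 6 = 4 - 12 ≡ 15; y = λ·(6 - 15) - 16 ≡ 12. → (15, 12)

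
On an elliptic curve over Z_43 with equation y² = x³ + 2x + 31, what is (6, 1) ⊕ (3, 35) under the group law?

(6, 1) + (3, 35). λ = (35 - 1)/(3 - 6) ≡ 34/40 mod 43. 40⁻¹ ≡ 14 (mod 43), so λ ≡ 3.
  x = λ² - 6 - 3 = 9 - 9 ≡ 0; y = λ·(6 - 0) - 1 ≡ 17. → (0, 17)

(0, 17)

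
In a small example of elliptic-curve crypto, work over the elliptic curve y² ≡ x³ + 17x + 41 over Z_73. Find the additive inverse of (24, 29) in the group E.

-(24, 29) = (24, -29 mod 73) = (24, 44).

(24, 44)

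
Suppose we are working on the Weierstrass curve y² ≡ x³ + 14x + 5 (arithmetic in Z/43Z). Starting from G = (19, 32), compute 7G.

Double-and-add on 7 = (111)₂. Start with G = (19, 32) for the leading 1-bit.
double: tangent at (19, 32): λ = (3·19² + 14)/(2·32) ≡ 22/21. 21⁻¹ ≡ 41 (mod 43), so λ ≡ 22·41 ≡ 42.
  x = λ² - 19 - 19 = 1764 - 38 ≡ 6; y = λ·(19 - 6) - 32 ≡ 41. → (6, 41)
add G: (6, 41) + (19, 32). λ = (32 - 41)/(19 - 6) ≡ 34/13 mod 43. 13⁻¹ ≡ 10 (mod 43) since 13·10 = 130 ≡ 1, so λ ≡ 39.
  x = λ² - 6 - 19 = 1521 - 25 ≡ 34; y = λ·(6 - 34) - 41 ≡ 28. → (34, 28)
double: tangent at (34, 28): λ = (3·34² + 14)/(2·28) ≡ 42/13. 13⁻¹ ≡ 10 (mod 43), so λ ≡ 42·10 ≡ 33.
  x = λ² - 34 - 34 = 1089 - 68 ≡ 32; y = λ·(34 - 32) - 28 ≡ 38. → (32, 38)
add G: (32, 38) + (19, 32). λ = (32 - 38)/(19 - 32) ≡ 37/30 mod 43. 30⁻¹ ≡ 33 (mod 43), so λ ≡ 17.
  x = λ² - 32 - 19 = 289 - 51 ≡ 23; y = λ·(32 - 23) - 38 ≡ 29. → (23, 29)

(23, 29)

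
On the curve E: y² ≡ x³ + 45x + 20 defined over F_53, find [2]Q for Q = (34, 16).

(45, 7)

tangent at (34, 16): λ = (3·34² + 45)/(2·16) ≡ 15/32. 32⁻¹ ≡ 5 (mod 53), so λ ≡ 15·5 ≡ 22.
  x = λ² - 34 - 34 = 484 - 68 ≡ 45; y = λ·(34 - 45) - 16 ≡ 7. → (45, 7)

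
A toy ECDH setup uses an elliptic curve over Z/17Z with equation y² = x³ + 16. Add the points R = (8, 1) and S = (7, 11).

(8, 1) + (7, 11). λ = (11 - 1)/(7 - 8) ≡ 10/16 mod 17. 16⁻¹ ≡ 16 (mod 17) since 16·16 = 256 ≡ 1, so λ ≡ 7.
  x = λ² - 8 - 7 = 49 - 15 ≡ 0; y = λ·(8 - 0) - 1 ≡ 4. → (0, 4)

(0, 4)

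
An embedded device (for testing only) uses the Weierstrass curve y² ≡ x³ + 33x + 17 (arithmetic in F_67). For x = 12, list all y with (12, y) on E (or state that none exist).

8, 59

x³ + 33x + 17 = 2141 ≡ 64 (mod 67).
Square roots of 64 mod 67: 8 and 59 (since 8² = 64 ≡ 64).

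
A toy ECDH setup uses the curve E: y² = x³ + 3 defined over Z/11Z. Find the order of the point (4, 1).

12

2P: tangent at (4, 1): λ = (3·4² + 0)/(2·1) ≡ 4/2. 2⁻¹ ≡ 6 (mod 11) since 2·6 = 12 ≡ 1, so λ ≡ 4·6 ≡ 2.
  x = λ² - 4 - 4 = 4 - 8 ≡ 7; y = λ·(4 - 7) - 1 ≡ 4. → (7, 4)
3P: (7, 4) + (4, 1). λ = (1 - 4)/(4 - 7) ≡ 8/8 mod 11. 8⁻¹ ≡ 7 (mod 11) since 8·7 = 56 ≡ 1, so λ ≡ 1.
  x = λ² - 7 - 4 = 1 - 11 ≡ 1; y = λ·(7 - 1) - 4 ≡ 2. → (1, 2)
4P: (1, 2) + (4, 1). λ = (1 - 2)/(4 - 1) ≡ 10/3 mod 11. 3⁻¹ ≡ 4 (mod 11), so λ ≡ 7.
  x = λ² - 1 - 4 = 49 - 5 ≡ 0; y = λ·(1 - 0) - 2 ≡ 5. → (0, 5)
5P: (0, 5) + (4, 1). λ = (1 - 5)/(4 - 0) ≡ 7/4 mod 11. 4⁻¹ ≡ 3 (mod 11), so λ ≡ 10.
  x = λ² - 0 - 4 = 100 - 4 ≡ 8; y = λ·(0 - 8) - 5 ≡ 3. → (8, 3)
6P: (8, 3) + (4, 1). λ = (1 - 3)/(4 - 8) ≡ 9/7 mod 11. 7⁻¹ ≡ 8 (mod 11), so λ ≡ 6.
  x = λ² - 8 - 4 = 36 - 12 ≡ 2; y = λ·(8 - 2) - 3 ≡ 0. → (2, 0)
7P: (2, 0) + (4, 1). λ = (1 - 0)/(4 - 2) ≡ 1/2 mod 11. 2⁻¹ ≡ 6 (mod 11), so λ ≡ 6.
  x = λ² - 2 - 4 = 36 - 6 ≡ 8; y = λ·(2 - 8) - 0 ≡ 8. → (8, 8)
8P: (8, 8) + (4, 1). λ = (1 - 8)/(4 - 8) ≡ 4/7 mod 11. 7⁻¹ ≡ 8 (mod 11) since 7·8 = 56 ≡ 1, so λ ≡ 10.
  x = λ² - 8 - 4 = 100 - 12 ≡ 0; y = λ·(8 - 0) - 8 ≡ 6. → (0, 6)
9P: (0, 6) + (4, 1). λ = (1 - 6)/(4 - 0) ≡ 6/4 mod 11. 4⁻¹ ≡ 3 (mod 11), so λ ≡ 7.
  x = λ² - 0 - 4 = 49 - 4 ≡ 1; y = λ·(0 - 1) - 6 ≡ 9. → (1, 9)
10P: (1, 9) + (4, 1). λ = (1 - 9)/(4 - 1) ≡ 3/3 mod 11. 3⁻¹ ≡ 4 (mod 11), so λ ≡ 1.
  x = λ² - 1 - 4 = 1 - 5 ≡ 7; y = λ·(1 - 7) - 9 ≡ 7. → (7, 7)
11P: (7, 7) + (4, 1). λ = (1 - 7)/(4 - 7) ≡ 5/8 mod 11. 8⁻¹ ≡ 7 (mod 11), so λ ≡ 2.
  x = λ² - 7 - 4 = 4 - 11 ≡ 4; y = λ·(7 - 4) - 7 ≡ 10. → (4, 10)
12P: (4, 10) + (4, 1): same x and y₁ ≡ -y₂, so the sum is O.
12P = O, so the order is 12.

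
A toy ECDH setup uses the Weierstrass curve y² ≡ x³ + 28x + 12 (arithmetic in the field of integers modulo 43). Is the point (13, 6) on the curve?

yes

y² = 6² ≡ 36; x³ + 28x + 12 = 2573 ≡ 36 (mod 43). 36 = 36.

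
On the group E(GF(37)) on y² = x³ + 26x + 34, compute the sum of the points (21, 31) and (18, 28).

(21, 31) + (18, 28). λ = (28 - 31)/(18 - 21) ≡ 34/34 mod 37. 34⁻¹ ≡ 12 (mod 37), so λ ≡ 1.
  x = λ² - 21 - 18 = 1 - 39 ≡ 36; y = λ·(21 - 36) - 31 ≡ 28. → (36, 28)

(36, 28)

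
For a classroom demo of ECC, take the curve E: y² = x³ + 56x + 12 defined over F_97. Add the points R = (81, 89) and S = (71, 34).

(48, 44)

(81, 89) + (71, 34). λ = (34 - 89)/(71 - 81) ≡ 42/87 mod 97. 87⁻¹ ≡ 29 (mod 97), so λ ≡ 54.
  x = λ² - 81 - 71 = 2916 - 152 ≡ 48; y = λ·(81 - 48) - 89 ≡ 44. → (48, 44)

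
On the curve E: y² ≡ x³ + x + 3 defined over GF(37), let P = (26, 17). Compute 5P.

Repeated addition: build up to 5P.
2P: tangent at (26, 17): λ = (3·26² + 1)/(2·17) ≡ 31/34. 34⁻¹ ≡ 12 (mod 37), so λ ≡ 31·12 ≡ 2.
  x = λ² - 26 - 26 = 4 - 52 ≡ 26; y = λ·(26 - 26) - 17 ≡ 20. → (26, 20)
3P: (26, 20) + (26, 17): same x and y₁ ≡ -y₂, so the sum is O.
4P: O + (26, 17) = (26, 17) (identity).
5P: tangent at (26, 17): λ = (3·26² + 1)/(2·17) ≡ 31/34. 34⁻¹ ≡ 12 (mod 37) since 34·12 = 408 ≡ 1, so λ ≡ 31·12 ≡ 2.
  x = λ² - 26 - 26 = 4 - 52 ≡ 26; y = λ·(26 - 26) - 17 ≡ 20. → (26, 20)

(26, 20)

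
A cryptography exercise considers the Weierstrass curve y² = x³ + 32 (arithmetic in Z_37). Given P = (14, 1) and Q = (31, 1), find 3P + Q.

First 3P:
Repeated addition: build up to 3P.
2P: tangent at (14, 1): λ = (3·14² + 0)/(2·1) ≡ 33/2. 2⁻¹ ≡ 19 (mod 37), so λ ≡ 33·19 ≡ 35.
  x = λ² - 14 - 14 = 1225 - 28 ≡ 13; y = λ·(14 - 13) - 1 ≡ 34. → (13, 34)
3P: (13, 34) + (14, 1). λ = (1 - 34)/(14 - 13) ≡ 4/1 mod 37. 1⁻¹ ≡ 1 (mod 37), so λ ≡ 4.
  x = λ² - 13 - 14 = 16 - 27 ≡ 26; y = λ·(13 - 26) - 34 ≡ 25. → (26, 25)
3P = (26, 25).
Finally 3P + Q:
(26, 25) + (31, 1). λ = (1 - 25)/(31 - 26) ≡ 13/5 mod 37. 5⁻¹ ≡ 15 (mod 37), so λ ≡ 10.
  x = λ² - 26 - 31 = 100 - 57 ≡ 6; y = λ·(26 - 6) - 25 ≡ 27. → (6, 27)

(6, 27)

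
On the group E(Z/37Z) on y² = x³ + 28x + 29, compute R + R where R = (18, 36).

(29, 25)

tangent at (18, 36): λ = (3·18² + 28)/(2·36) ≡ 1/35. 35⁻¹ ≡ 18 (mod 37) since 35·18 = 630 ≡ 1, so λ ≡ 1·18 ≡ 18.
  x = λ² - 18 - 18 = 324 - 36 ≡ 29; y = λ·(18 - 29) - 36 ≡ 25. → (29, 25)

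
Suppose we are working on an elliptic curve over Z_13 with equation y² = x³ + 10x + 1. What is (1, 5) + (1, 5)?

tangent at (1, 5): λ = (3·1² + 10)/(2·5) ≡ 0/10. 10⁻¹ ≡ 4 (mod 13) since 10·4 = 40 ≡ 1, so λ ≡ 0·4 ≡ 0.
  x = λ² - 1 - 1 = 0 - 2 ≡ 11; y = λ·(1 - 11) - 5 ≡ 8. → (11, 8)

(11, 8)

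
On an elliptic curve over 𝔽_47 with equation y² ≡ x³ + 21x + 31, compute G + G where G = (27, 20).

tangent at (27, 20): λ = (3·27² + 21)/(2·20) ≡ 46/40. 40⁻¹ ≡ 20 (mod 47), so λ ≡ 46·20 ≡ 27.
  x = λ² - 27 - 27 = 729 - 54 ≡ 17; y = λ·(27 - 17) - 20 ≡ 15. → (17, 15)

(17, 15)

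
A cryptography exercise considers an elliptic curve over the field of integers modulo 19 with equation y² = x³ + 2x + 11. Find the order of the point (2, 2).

2P: tangent at (2, 2): λ = (3·2² + 2)/(2·2) ≡ 14/4. 4⁻¹ ≡ 5 (mod 19) since 4·5 = 20 ≡ 1, so λ ≡ 14·5 ≡ 13.
  x = λ² - 2 - 2 = 169 - 4 ≡ 13; y = λ·(2 - 13) - 2 ≡ 7. → (13, 7)
3P: (13, 7) + (2, 2). λ = (2 - 7)/(2 - 13) ≡ 14/8 mod 19. 8⁻¹ ≡ 12 (mod 19) since 8·12 = 96 ≡ 1, so λ ≡ 16.
  x = λ² - 13 - 2 = 256 - 15 ≡ 13; y = λ·(13 - 13) - 7 ≡ 12. → (13, 12)
4P: (13, 12) + (2, 2). λ = (2 - 12)/(2 - 13) ≡ 9/8 mod 19. 8⁻¹ ≡ 12 (mod 19) since 8·12 = 96 ≡ 1, so λ ≡ 13.
  x = λ² - 13 - 2 = 169 - 15 ≡ 2; y = λ·(13 - 2) - 12 ≡ 17. → (2, 17)
5P: (2, 17) + (2, 2): same x and y₁ ≡ -y₂, so the sum is ∞.
5P = ∞, so the order is 5.

5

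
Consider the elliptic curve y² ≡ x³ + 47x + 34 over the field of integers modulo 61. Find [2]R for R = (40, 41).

(37, 24)

tangent at (40, 41): λ = (3·40² + 47)/(2·41) ≡ 28/21. 21⁻¹ ≡ 32 (mod 61), so λ ≡ 28·32 ≡ 42.
  x = λ² - 40 - 40 = 1764 - 80 ≡ 37; y = λ·(40 - 37) - 41 ≡ 24. → (37, 24)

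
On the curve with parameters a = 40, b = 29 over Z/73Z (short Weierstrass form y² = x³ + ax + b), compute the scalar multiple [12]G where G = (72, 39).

(46, 12)

Repeated addition: build up to 12G.
2G: tangent at (72, 39): λ = (3·72² + 40)/(2·39) ≡ 43/5. 5⁻¹ ≡ 44 (mod 73), so λ ≡ 43·44 ≡ 67.
  x = λ² - 72 - 72 = 4489 - 144 ≡ 38; y = λ·(72 - 38) - 39 ≡ 49. → (38, 49)
3G: (38, 49) + (72, 39). λ = (39 - 49)/(72 - 38) ≡ 63/34 mod 73. 34⁻¹ ≡ 58 (mod 73), so λ ≡ 4.
  x = λ² - 38 - 72 = 16 - 110 ≡ 52; y = λ·(38 - 52) - 49 ≡ 41. → (52, 41)
4G: (52, 41) + (72, 39). λ = (39 - 41)/(72 - 52) ≡ 71/20 mod 73. 20⁻¹ ≡ 11 (mod 73), so λ ≡ 51.
  x = λ² - 52 - 72 = 2601 - 124 ≡ 68; y = λ·(52 - 68) - 41 ≡ 19. → (68, 19)
5G: (68, 19) + (72, 39). λ = (39 - 19)/(72 - 68) ≡ 20/4 mod 73. 4⁻¹ ≡ 55 (mod 73) since 4·55 = 220 ≡ 1, so λ ≡ 5.
  x = λ² - 68 - 72 = 25 - 140 ≡ 31; y = λ·(68 - 31) - 19 ≡ 20. → (31, 20)
6G: (31, 20) + (72, 39). λ = (39 - 20)/(72 - 31) ≡ 19/41 mod 73. 41⁻¹ ≡ 57 (mod 73) since 41·57 = 2337 ≡ 1, so λ ≡ 61.
  x = λ² - 31 - 72 = 3721 - 103 ≡ 41; y = λ·(31 - 41) - 20 ≡ 27. → (41, 27)
7G: (41, 27) + (72, 39). λ = (39 - 27)/(72 - 41) ≡ 12/31 mod 73. 31⁻¹ ≡ 33 (mod 73) since 31·33 = 1023 ≡ 1, so λ ≡ 31.
  x = λ² - 41 - 72 = 961 - 113 ≡ 45; y = λ·(41 - 45) - 27 ≡ 68. → (45, 68)
8G: (45, 68) + (72, 39). λ = (39 - 68)/(72 - 45) ≡ 44/27 mod 73. 27⁻¹ ≡ 46 (mod 73), so λ ≡ 53.
  x = λ² - 45 - 72 = 2809 - 117 ≡ 64; y = λ·(45 - 64) - 68 ≡ 20. → (64, 20)
9G: (64, 20) + (72, 39). λ = (39 - 20)/(72 - 64) ≡ 19/8 mod 73. 8⁻¹ ≡ 64 (mod 73), so λ ≡ 48.
  x = λ² - 64 - 72 = 2304 - 136 ≡ 51; y = λ·(64 - 51) - 20 ≡ 20. → (51, 20)
10G: (51, 20) + (72, 39). λ = (39 - 20)/(72 - 51) ≡ 19/21 mod 73. 21⁻¹ ≡ 7 (mod 73), so λ ≡ 60.
  x = λ² - 51 - 72 = 3600 - 123 ≡ 46; y = λ·(51 - 46) - 20 ≡ 61. → (46, 61)
11G: (46, 61) + (72, 39). λ = (39 - 61)/(72 - 46) ≡ 51/26 mod 73. 26⁻¹ ≡ 59 (mod 73), so λ ≡ 16.
  x = λ² - 46 - 72 = 256 - 118 ≡ 65; y = λ·(46 - 65) - 61 ≡ 0. → (65, 0)
12G: (65, 0) + (72, 39). λ = (39 - 0)/(72 - 65) ≡ 39/7 mod 73. 7⁻¹ ≡ 21 (mod 73), so λ ≡ 16.
  x = λ² - 65 - 72 = 256 - 137 ≡ 46; y = λ·(65 - 46) - 0 ≡ 12. → (46, 12)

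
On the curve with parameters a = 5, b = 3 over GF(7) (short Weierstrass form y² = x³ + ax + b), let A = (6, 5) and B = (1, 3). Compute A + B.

(1, 4)

(6, 5) + (1, 3). λ = (3 - 5)/(1 - 6) ≡ 5/2 mod 7. 2⁻¹ ≡ 4 (mod 7), so λ ≡ 6.
  x = λ² - 6 - 1 = 36 - 7 ≡ 1; y = λ·(6 - 1) - 5 ≡ 4. → (1, 4)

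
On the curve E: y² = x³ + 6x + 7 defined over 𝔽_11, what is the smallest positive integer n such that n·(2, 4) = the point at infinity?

2P: tangent at (2, 4): λ = (3·2² + 6)/(2·4) ≡ 7/8. 8⁻¹ ≡ 7 (mod 11), so λ ≡ 7·7 ≡ 5.
  x = λ² - 2 - 2 = 25 - 4 ≡ 10; y = λ·(2 - 10) - 4 ≡ 0. → (10, 0)
3P: (10, 0) + (2, 4). λ = (4 - 0)/(2 - 10) ≡ 4/3 mod 11. 3⁻¹ ≡ 4 (mod 11) since 3·4 = 12 ≡ 1, so λ ≡ 5.
  x = λ² - 10 - 2 = 25 - 12 ≡ 2; y = λ·(10 - 2) - 0 ≡ 7. → (2, 7)
4P: (2, 7) + (2, 4): same x and y₁ ≡ -y₂, so the sum is the point at infinity.
4P = the point at infinity, so the order is 4.

4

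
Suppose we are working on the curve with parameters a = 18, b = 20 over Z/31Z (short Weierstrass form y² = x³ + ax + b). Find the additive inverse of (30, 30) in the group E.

-(30, 30) = (30, -30 mod 31) = (30, 1).

(30, 1)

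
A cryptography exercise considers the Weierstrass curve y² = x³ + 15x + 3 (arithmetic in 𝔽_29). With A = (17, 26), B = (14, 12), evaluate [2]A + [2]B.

(25, 16)

First 2A:
Repeated addition: build up to 2A.
2A: tangent at (17, 26): λ = (3·17² + 15)/(2·26) ≡ 12/23. 23⁻¹ ≡ 24 (mod 29), so λ ≡ 12·24 ≡ 27.
  x = λ² - 17 - 17 = 729 - 34 ≡ 28; y = λ·(17 - 28) - 26 ≡ 25. → (28, 25)
2A = (28, 25).
Next 2B:
Repeated addition: build up to 2B.
2B: tangent at (14, 12): λ = (3·14² + 15)/(2·12) ≡ 23/24. 24⁻¹ ≡ 23 (mod 29) since 24·23 = 552 ≡ 1, so λ ≡ 23·23 ≡ 7.
  x = λ² - 14 - 14 = 49 - 28 ≡ 21; y = λ·(14 - 21) - 12 ≡ 26. → (21, 26)
2B = (21, 26).
Finally 2A + 2B:
(28, 25) + (21, 26). λ = (26 - 25)/(21 - 28) ≡ 1/22 mod 29. 22⁻¹ ≡ 4 (mod 29), so λ ≡ 4.
  x = λ² - 28 - 21 = 16 - 49 ≡ 25; y = λ·(28 - 25) - 25 ≡ 16. → (25, 16)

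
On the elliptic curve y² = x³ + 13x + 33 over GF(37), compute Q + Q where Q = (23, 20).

(0, 12)

tangent at (23, 20): λ = (3·23² + 13)/(2·20) ≡ 9/3. 3⁻¹ ≡ 25 (mod 37), so λ ≡ 9·25 ≡ 3.
  x = λ² - 23 - 23 = 9 - 46 ≡ 0; y = λ·(23 - 0) - 20 ≡ 12. → (0, 12)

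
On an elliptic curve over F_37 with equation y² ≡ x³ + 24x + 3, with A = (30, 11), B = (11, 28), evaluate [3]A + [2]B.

First 3A:
Repeated addition: build up to 3A.
2A: tangent at (30, 11): λ = (3·30² + 24)/(2·11) ≡ 23/22. 22⁻¹ ≡ 32 (mod 37), so λ ≡ 23·32 ≡ 33.
  x = λ² - 30 - 30 = 1089 - 60 ≡ 30; y = λ·(30 - 30) - 11 ≡ 26. → (30, 26)
3A: (30, 26) + (30, 11): same x and y₁ ≡ -y₂, so the sum is O.
3A = O.
Next 2B:
Repeated addition: build up to 2B.
2B: tangent at (11, 28): λ = (3·11² + 24)/(2·28) ≡ 17/19. 19⁻¹ ≡ 2 (mod 37), so λ ≡ 17·2 ≡ 34.
  x = λ² - 11 - 11 = 1156 - 22 ≡ 24; y = λ·(11 - 24) - 28 ≡ 11. → (24, 11)
2B = (24, 11).
Finally 3A + 2B:
O + (24, 11) = (24, 11) (identity).

(24, 11)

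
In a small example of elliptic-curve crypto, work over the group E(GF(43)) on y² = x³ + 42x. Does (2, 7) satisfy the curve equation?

yes

y² = 7² ≡ 6; x³ + 42x + 0 = 92 ≡ 6 (mod 43). 6 = 6.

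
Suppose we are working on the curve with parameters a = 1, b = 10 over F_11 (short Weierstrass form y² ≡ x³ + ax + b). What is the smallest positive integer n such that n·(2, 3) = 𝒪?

2P: tangent at (2, 3): λ = (3·2² + 1)/(2·3) ≡ 2/6. 6⁻¹ ≡ 2 (mod 11), so λ ≡ 2·2 ≡ 4.
  x = λ² - 2 - 2 = 16 - 4 ≡ 1; y = λ·(2 - 1) - 3 ≡ 1. → (1, 1)
3P: (1, 1) + (2, 3). λ = (3 - 1)/(2 - 1) ≡ 2/1 mod 11. 1⁻¹ ≡ 1 (mod 11), so λ ≡ 2.
  x = λ² - 1 - 2 = 4 - 3 ≡ 1; y = λ·(1 - 1) - 1 ≡ 10. → (1, 10)
4P: (1, 10) + (2, 3). λ = (3 - 10)/(2 - 1) ≡ 4/1 mod 11. 1⁻¹ ≡ 1 (mod 11), so λ ≡ 4.
  x = λ² - 1 - 2 = 16 - 3 ≡ 2; y = λ·(1 - 2) - 10 ≡ 8. → (2, 8)
5P: (2, 8) + (2, 3): same x and y₁ ≡ -y₂, so the sum is 𝒪.
5P = 𝒪, so the order is 5.

5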